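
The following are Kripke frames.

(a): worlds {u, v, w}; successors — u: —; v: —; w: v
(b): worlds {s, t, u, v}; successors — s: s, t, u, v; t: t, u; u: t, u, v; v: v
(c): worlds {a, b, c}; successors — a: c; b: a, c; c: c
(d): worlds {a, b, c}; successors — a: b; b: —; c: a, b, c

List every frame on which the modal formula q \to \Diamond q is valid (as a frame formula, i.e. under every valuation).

The schema corresponds to reflexivity: \forall x Rxx.
(a): fails — world u does not see itself.
(b): condition met.
(c): fails — world a does not see itself.
(d): fails — world a does not see itself.
Valid on: (b).

(b)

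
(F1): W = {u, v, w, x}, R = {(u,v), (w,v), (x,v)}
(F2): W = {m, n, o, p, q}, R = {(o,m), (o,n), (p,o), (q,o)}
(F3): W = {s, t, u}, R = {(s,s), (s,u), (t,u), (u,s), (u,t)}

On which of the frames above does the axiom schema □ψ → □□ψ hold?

Frame correspondent (Sahlqvist): ∀x ∀y ∀z (Rxy ∧ Ryz → Rxz) — i.e. transitivity.
(F1): satisfies the condition.
(F2): fails — Rpo and Rom but not Rpm.
(F3): fails — Rut and Rtu but not Ruu.
Valid on: (F1).

(F1)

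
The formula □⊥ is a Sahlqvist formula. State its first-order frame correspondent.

This is the Ver axiom.
It corresponds to emptiness of R: ∀x ∀y ¬Rxy.

emptiness of R: ∀x ∀y ¬Rxy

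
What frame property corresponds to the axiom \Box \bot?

emptiness of R

□⊥ is valid iff no world has any successor (otherwise □⊥ fails at any world with one).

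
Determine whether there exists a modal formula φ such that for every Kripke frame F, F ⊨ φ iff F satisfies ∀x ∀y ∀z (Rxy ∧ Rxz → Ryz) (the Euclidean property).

Yes — defined by ◇q → □◇q

Yes: it is the Euclidean property, defined by the 5 schema ◇q → □◇q.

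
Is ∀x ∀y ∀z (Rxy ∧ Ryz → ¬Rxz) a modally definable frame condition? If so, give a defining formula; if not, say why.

No

Modal frame validity is preserved under surjective bounded morphisms.
The 3-cycle (worlds w0,w1,w2 with w0→w1→w2→w0) is intransitive. Mapping every world to a single reflexive point • is a surjective bounded morphism; the reflexive point is not intransitive (R••∧R•• but R••).
So no modal formula (or set of formulas) defines exactly the intransitive frames.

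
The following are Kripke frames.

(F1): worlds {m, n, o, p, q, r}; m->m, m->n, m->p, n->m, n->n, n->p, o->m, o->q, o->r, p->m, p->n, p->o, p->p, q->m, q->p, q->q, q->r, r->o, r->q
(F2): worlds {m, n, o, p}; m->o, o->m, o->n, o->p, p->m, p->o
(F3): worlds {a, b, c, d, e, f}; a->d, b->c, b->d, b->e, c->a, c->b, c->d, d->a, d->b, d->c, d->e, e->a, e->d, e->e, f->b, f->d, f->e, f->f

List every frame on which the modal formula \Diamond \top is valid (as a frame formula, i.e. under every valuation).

(F1), (F3)

Frame correspondent (Sahlqvist): \forall x \exists y Rxy — i.e. seriality.
(F1): condition met.
(F2): fails — world n has no successor.
(F3): condition met.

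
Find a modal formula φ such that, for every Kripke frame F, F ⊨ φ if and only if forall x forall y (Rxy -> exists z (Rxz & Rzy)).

□□q → □q

This is density; the standard corresponding axiom is C4: □□q → □q.
Suppose □□q→□q is valid. Take Rxy and set V(q)={w : xR²w}. Then □□q at x, so □q at x, so q at y, i.e. ∃z(Rxz∧Rzy).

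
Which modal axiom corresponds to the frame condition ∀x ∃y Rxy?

□s → ◇s

This is seriality; the standard corresponding axiom is D: □s → ◇s.
Suppose □s→◇s is valid. At any x set V(s)=W. Then □s at x, so ◇s at x, so x has a successor.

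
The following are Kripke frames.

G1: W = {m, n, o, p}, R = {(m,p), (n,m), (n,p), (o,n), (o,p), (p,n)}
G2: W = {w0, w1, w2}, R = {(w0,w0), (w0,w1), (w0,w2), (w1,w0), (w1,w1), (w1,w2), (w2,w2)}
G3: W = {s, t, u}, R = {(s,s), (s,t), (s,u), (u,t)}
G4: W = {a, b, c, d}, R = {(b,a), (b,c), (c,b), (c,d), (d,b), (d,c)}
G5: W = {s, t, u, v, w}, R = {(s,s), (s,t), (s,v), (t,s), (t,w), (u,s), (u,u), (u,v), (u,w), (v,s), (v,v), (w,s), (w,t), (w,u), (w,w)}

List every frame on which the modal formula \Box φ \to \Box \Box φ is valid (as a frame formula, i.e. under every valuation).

G2, G3

Frame correspondent (Sahlqvist): \forall x \forall y \forall z (Rxy \wedge Ryz \to Rxz) — i.e. transitivity.
G1: fails — Ron and Rnm but not Rom.
G2: condition met.
G3: condition met.
G4: fails — Rbc and Rcd but not Rbd.
G5: fails — Ruw and Rwt but not Rut.
Valid on: G2, G3.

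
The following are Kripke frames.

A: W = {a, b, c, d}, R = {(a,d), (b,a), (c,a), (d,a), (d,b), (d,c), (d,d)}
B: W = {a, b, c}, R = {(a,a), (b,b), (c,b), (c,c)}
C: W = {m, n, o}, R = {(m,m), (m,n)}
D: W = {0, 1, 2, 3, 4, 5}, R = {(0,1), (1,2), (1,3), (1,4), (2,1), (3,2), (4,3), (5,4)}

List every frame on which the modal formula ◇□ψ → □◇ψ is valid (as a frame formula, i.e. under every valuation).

B

Frame correspondent (Sahlqvist): ∀x ∀y ∀z (Rxy ∧ Rxz → ∃w (Ryw ∧ Rzw)) — i.e. convergence.
A: fails — Rdc and Rda but c and a have no common successor.
B: holds.
C: fails — Rmn and Rmn but n and n have no common successor.
D: fails — R12 and R14 but 2 and 4 have no common successor.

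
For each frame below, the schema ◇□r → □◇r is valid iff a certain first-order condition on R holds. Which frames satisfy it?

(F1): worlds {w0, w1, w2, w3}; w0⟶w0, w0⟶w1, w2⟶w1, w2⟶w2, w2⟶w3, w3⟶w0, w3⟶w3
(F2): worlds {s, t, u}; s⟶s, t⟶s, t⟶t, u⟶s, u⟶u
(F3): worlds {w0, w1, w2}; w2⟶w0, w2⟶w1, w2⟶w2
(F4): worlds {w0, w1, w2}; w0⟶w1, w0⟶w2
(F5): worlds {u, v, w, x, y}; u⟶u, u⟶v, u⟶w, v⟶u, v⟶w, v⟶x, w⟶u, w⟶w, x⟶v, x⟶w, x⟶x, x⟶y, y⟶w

The schema corresponds to convergence: ∀x ∀y ∀z (Rxy ∧ Rxz → ∃w (Ryw ∧ Rzw)).
(F1): fails — Rw0w1 and Rw0w1 but w1 and w1 have no common successor.
(F2): satisfies the condition.
(F3): fails — Rw2w2 and Rw2w0 but w2 and w0 have no common successor.
(F4): fails — Rw0w1 and Rw0w1 but w1 and w1 have no common successor.
(F5): satisfies the condition.

(F2), (F5)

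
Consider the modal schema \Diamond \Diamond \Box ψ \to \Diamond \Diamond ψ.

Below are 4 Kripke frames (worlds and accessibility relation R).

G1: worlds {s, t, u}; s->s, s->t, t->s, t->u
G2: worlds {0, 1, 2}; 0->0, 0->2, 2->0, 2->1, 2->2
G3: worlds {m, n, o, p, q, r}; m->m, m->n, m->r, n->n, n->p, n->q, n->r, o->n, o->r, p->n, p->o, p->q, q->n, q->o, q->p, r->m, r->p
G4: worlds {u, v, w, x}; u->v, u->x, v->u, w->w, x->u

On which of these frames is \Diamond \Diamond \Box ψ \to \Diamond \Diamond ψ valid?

G3

Frame correspondent (Sahlqvist): \forall x \forall y (x R^2 y \to \exists w (yRw \wedge x R^2 w)) — i.e. a generalized confluence (Geach) condition.
G1: fails — sR²u but no w with uRw and sR²w.
G2: fails — 0R²1 but no w with 1Rw and 0R²w.
G3: satisfies the condition.
G4: fails — uR²u but no t with uRt and uR²t.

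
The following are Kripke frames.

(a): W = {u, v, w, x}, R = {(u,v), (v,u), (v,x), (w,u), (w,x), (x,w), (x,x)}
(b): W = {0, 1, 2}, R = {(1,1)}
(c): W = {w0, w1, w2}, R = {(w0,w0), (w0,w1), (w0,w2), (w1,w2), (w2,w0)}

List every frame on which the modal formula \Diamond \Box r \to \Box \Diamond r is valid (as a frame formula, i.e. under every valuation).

The schema corresponds to convergence: \forall x \forall y \forall z (Rxy \wedge Rxz \to \exists w (Ryw \wedge Rzw)).
(a): fails — Rvu and Rvx but u and x have no common successor.
(b): satisfies the condition.
(c): fails — Rw0w1 and Rw0w2 but w1 and w2 have no common successor.
Valid on: (b).

(b)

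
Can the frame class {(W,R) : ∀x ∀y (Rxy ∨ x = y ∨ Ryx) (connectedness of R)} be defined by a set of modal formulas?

If a class were modally definable it would be closed under disjoint unions (Goldblatt–Thomason).
Take 4 disjoint single-world reflexive frames: each is trivially connected, but their disjoint union has 4 worlds with no edge between distinct components, so it is not connected.
So the class is not modally definable.

No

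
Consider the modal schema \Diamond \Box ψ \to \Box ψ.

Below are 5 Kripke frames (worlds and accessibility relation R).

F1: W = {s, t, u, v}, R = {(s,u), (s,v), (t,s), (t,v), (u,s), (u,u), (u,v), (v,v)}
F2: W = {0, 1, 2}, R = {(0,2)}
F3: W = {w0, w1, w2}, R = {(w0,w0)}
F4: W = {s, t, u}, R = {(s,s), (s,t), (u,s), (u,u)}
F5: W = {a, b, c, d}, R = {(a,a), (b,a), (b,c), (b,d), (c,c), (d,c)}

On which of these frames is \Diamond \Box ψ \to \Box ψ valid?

F3

This is the axiom for the Euclidean property; its first-order frame correspondent is \forall x \forall y \forall z (Rxy \wedge Rxz \to Ryz).
F1: fails — Rsv and Rsu but not Rvu.
F2: fails — R02 and R02 but not R22.
F3: condition met.
F4: fails — Rst and Rss but not Rts.
F5: fails — Rbc and Rba but not Rca.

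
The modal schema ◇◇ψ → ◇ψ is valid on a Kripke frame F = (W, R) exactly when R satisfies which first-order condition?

transitivity: ∀x ∀y ∀z (Rxy ∧ Ryz → Rxz)

This is a form of the 4 axiom.
Its frame correspondent is transitivity — ∀x ∀y ∀z (Rxy ∧ Ryz → Rxz).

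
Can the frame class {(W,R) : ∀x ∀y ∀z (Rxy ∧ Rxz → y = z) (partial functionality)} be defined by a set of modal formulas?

Yes, by ◇q → □q

This is a Sahlqvist condition; the CD axiom ◇q → □q defines it.
Suppose ◇q→□q is valid. Take Rxy, Rxz and set V(q)={y}. Then ◇q at x, so □q at x, so q at z, i.e. z=y.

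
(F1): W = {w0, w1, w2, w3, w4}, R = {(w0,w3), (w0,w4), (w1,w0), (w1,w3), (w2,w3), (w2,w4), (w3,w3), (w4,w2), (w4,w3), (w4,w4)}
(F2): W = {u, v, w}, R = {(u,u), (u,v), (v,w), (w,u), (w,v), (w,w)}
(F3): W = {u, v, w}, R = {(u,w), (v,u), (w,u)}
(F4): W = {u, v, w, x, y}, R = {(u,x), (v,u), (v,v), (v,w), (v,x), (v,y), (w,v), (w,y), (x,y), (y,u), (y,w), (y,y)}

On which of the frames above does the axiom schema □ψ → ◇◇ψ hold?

(F1), (F2)

This is the axiom for a generalized confluence (Geach) condition; its first-order frame correspondent is ∀x ∃w (xRw ∧ xR²w).
(F1): condition met.
(F2): condition met.
(F3): fails — at u but no t with uRt and uR²t.
(F4): fails — at u but no t with uRt and uR²t.
Valid on: (F1), (F2).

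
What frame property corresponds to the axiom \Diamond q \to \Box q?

Suppose ◇q→□q is valid. Take Rxy, Rxz and set V(q)={y}. Then ◇q at x, so □q at x, so q at z, i.e. z=y.

Partial functionality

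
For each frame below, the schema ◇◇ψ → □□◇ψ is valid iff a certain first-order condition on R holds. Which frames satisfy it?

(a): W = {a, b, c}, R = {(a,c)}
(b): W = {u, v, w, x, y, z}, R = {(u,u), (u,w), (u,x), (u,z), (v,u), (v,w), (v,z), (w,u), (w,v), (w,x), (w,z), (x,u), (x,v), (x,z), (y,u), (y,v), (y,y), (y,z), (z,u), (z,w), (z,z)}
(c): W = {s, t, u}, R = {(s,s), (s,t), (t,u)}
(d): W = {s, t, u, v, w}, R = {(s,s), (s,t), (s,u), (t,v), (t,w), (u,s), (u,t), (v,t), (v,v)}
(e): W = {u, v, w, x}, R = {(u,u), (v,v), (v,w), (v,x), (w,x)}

The schema corresponds to a generalized confluence (Geach) condition: ∀x ∀y ∀z ((xR²y ∧ xR²z) → ∃w (y = w ∧ zRw)).
(a): holds.
(b): fails — uR²v, uR²u but no t with v=t and uRt.
(c): fails — sR²s, sR²t but no w with s=w and tRw.
(d): fails — sR²s, sR²t but no w* with s=w* and tRw*.
(e): fails — vR²v, vR²w but no t with v=t and wRt.

(a)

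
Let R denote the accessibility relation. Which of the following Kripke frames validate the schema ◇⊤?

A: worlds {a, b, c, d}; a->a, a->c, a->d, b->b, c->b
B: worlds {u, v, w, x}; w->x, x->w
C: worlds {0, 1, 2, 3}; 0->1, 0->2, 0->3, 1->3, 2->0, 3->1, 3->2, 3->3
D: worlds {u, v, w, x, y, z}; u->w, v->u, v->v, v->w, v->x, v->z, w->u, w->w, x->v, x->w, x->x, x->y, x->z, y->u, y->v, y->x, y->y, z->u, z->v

C, D

This is the axiom for seriality; its first-order frame correspondent is ∀x ∃y Rxy.
A: fails — world d has no successor.
B: fails — world u has no successor.
C: holds.
D: holds.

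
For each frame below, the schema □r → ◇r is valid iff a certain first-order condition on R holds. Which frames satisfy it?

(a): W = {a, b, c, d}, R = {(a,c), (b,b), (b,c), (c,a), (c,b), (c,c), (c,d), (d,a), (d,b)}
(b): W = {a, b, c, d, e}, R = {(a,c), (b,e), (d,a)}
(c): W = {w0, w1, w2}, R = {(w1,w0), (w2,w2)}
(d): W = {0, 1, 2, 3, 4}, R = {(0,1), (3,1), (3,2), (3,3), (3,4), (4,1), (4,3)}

The schema corresponds to seriality: ∀x ∃y Rxy.
(a): holds.
(b): fails — world c has no successor.
(c): fails — world w0 has no successor.
(d): fails — world 1 has no successor.

(a)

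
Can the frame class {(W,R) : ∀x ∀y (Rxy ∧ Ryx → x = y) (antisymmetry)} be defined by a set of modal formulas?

No

Any modally definable frame class is closed under surjective bounded morphisms.
The 6-cycle (worlds 0,1,2,3,4,5 with 0→1→2→3→4→5→0) is antisymmetric. Sending even-indexed worlds to a and odd-indexed worlds to b is a surjective bounded morphism onto the two-world frame with a↔b, which is not antisymmetric.
So no modal formula (or set of formulas) defines exactly the antisymmetric frames.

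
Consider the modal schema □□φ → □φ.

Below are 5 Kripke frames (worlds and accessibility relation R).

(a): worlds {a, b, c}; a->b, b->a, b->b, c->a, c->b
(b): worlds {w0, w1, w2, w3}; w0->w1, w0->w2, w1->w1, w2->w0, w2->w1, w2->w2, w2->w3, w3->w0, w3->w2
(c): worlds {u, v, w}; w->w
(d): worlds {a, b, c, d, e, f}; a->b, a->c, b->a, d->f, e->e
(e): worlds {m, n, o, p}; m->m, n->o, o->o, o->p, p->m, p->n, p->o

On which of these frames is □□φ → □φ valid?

(a), (b), (c)

This is the axiom for density; its first-order frame correspondent is ∀x ∀y (Rxy → ∃z (Rxz ∧ Rzy)).
(a): holds.
(b): holds.
(c): holds.
(d): fails — Rdf but no z with Rdz and Rzf.
(e): fails — Rpn but no z with Rpz and Rzn.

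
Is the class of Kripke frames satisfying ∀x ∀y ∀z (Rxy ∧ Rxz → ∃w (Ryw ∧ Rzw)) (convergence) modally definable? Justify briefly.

Yes — defined by ◇□p → □◇p

The condition is convergence. A defining modal formula is ◇□p → □◇p.
Suppose ◇□p→□◇p is valid. Take Rxy, Rxz and set V(p)={w : Ryw}. Then □p at y so ◇□p at x, so □◇p at x, so ◇p at z, giving w with Rzw and Ryw.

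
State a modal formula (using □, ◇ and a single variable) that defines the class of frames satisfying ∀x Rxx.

□p → p

This is reflexivity; the standard corresponding axiom is T: □p → p.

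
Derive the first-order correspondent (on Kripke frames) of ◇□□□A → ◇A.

This is a Sahlqvist (Geach-type) schema ◇^1□^3A → □^0◇^1A.
Minimal-valuation argument: fix x; take any y with xR^1y and any z with xR^0z. Set V(A) to the set of worlds R-reachable from y in exactly 3 steps. Then □^3A holds at y, so the antecedent holds at x; validity forces ◇^1A at z, giving a w with zR^1w and yR^3w.
First-order correspondent: ∀x ∀y (xRy → ∃w (yR³w ∧ xRw)).

∀x ∀y (xRy → ∃w (yR³w ∧ xRw))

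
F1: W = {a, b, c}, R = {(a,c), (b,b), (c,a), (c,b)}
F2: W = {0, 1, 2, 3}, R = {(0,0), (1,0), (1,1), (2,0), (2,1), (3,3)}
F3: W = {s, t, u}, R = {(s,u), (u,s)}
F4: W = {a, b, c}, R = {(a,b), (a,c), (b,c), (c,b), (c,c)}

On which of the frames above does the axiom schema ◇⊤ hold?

F1, F2, F4

Frame correspondent (Sahlqvist): ∀x ∃y Rxy — i.e. seriality.
F1: condition met.
F2: condition met.
F3: fails — world t has no successor.
F4: condition met.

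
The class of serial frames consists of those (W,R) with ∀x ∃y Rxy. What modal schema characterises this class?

□ψ → ◇ψ

The condition is seriality. The D schema □ψ → ◇ψ defines it.
Suppose □ψ→◇ψ is valid. At any x set V(ψ)=W. Then □ψ at x, so ◇ψ at x, so x has a successor.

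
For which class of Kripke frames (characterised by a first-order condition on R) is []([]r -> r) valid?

Suppose □(□r→r) is valid. Take Rxy and set V(r)={w : Ryw}. Then at y, □r holds; since □(□r→r) at x, □r→r at y, so r at y, i.e. Ryy.
Conversely, any frame satisfying forall x forall y (Rxy -> Ryy) validates the schema.
Frame condition: forall x forall y (Rxy -> Ryy).

shift-reflexivity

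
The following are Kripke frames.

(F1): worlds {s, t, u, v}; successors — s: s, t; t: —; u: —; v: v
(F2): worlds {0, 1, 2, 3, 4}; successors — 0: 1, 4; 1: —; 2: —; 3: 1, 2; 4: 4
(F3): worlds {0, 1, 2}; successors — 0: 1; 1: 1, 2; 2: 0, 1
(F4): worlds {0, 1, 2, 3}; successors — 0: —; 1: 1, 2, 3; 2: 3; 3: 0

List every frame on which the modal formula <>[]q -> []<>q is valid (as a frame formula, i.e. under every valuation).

(F3)

The schema corresponds to convergence: forall x forall y forall z (Rxy & Rxz -> exists w (Ryw & Rzw)).
(F1): fails — Rss and Rst but s and t have no common successor.
(F2): fails — R01 and R01 but 1 and 1 have no common successor.
(F3): condition met.
(F4): fails — R12 and R13 but 2 and 3 have no common successor.
Valid on: (F3).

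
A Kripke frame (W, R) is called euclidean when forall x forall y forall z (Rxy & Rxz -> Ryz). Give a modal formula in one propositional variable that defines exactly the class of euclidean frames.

◇ψ → □◇ψ

This is the Euclidean property; the standard corresponding axiom is 5: ◇ψ → □◇ψ.
Suppose ◇ψ→□◇ψ is valid. Take Rxy, Rxz and set V(ψ)={y}. Then ◇ψ at x, so □◇ψ at x, so ◇ψ at z, so some w with Rzw has ψ; w=y, i.e. Rzy. By symmetry of the argument, Ryz.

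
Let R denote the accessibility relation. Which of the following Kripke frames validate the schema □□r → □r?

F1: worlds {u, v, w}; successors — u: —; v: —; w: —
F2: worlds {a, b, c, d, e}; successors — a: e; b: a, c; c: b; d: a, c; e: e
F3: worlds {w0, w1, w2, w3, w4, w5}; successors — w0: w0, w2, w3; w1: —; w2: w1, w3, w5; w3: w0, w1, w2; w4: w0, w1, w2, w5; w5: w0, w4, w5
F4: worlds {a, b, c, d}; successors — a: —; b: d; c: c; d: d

F1, F4

This is the axiom for density; its first-order frame correspondent is ∀x ∀y (Rxy → ∃z (Rxz ∧ Rzy)).
F1: condition met.
F2: fails — Rbc but no z with Rbz and Rzc.
F3: fails — Rw2w3 but no z with Rw2z and Rzw3.
F4: condition met.
Valid on: F1, F4.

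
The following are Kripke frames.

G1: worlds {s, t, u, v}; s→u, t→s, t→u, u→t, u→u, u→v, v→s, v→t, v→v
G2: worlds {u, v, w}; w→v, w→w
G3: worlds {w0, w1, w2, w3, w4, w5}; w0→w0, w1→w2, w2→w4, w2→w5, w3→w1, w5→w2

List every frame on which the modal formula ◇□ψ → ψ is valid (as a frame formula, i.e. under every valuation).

none

This is the axiom for symmetry; its first-order frame correspondent is ∀x ∀y (Rxy → Ryx).
G1: fails — Ruv but not Rvu.
G2: fails — Rwv but not Rvw.
G3: fails — Rw1w2 but not Rw2w1.
Valid on no frame.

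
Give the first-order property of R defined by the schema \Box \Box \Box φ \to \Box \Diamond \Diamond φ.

This is a Sahlqvist (Geach-type) schema ◇^0□^3φ → □^1◇^2φ.
Minimal-valuation argument: fix x; take any y with xR^0y and any z with xR^1z. Set V(φ) to the set of worlds R-reachable from y in exactly 3 steps. Then □^3φ holds at y, so the antecedent holds at x; validity forces ◇^2φ at z, giving a w with zR^2w and yR^3w.
First-order correspondent: \forall x \forall z (xRz \to \exists w (x R^3 w \wedge z R^2 w)).

\forall x \forall z (xRz \to \exists w (x R^3 w \wedge z R^2 w))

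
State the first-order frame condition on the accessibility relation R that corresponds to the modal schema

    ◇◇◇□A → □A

∀x ∀y ∀z ((xR³y ∧ xRz) → ∃w (yRw ∧ z = w))

This is a Sahlqvist (Geach-type) schema ◇^3□^1A → □^1◇^0A.
Minimal-valuation argument: fix x; take any y with xR^3y and any z with xR^1z. Set V(A) to the set of worlds R-reachable from y in exactly 1 step. Then □^1A holds at y, so the antecedent holds at x; validity forces ◇^0A at z, giving a w with zR^0w and yR^1w.
First-order correspondent: ∀x ∀y ∀z ((xR³y ∧ xRz) → ∃w (yRw ∧ z = w)).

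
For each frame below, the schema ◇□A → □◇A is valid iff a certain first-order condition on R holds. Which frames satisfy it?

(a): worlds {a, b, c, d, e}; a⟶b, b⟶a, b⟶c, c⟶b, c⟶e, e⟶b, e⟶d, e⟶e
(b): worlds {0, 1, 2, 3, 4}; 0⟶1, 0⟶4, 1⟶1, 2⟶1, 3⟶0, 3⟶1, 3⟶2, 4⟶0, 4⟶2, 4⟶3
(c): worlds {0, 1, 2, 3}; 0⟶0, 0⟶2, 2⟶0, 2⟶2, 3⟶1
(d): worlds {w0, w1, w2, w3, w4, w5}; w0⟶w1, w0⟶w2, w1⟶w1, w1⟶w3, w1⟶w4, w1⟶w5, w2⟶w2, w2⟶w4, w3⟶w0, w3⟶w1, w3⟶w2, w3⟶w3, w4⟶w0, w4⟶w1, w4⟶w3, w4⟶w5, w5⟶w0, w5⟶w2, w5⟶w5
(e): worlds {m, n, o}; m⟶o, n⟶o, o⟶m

The schema corresponds to convergence: ∀x ∀y ∀z (Rxy ∧ Rxz → ∃w (Ryw ∧ Rzw)).
(a): fails — Rcb and Rce but b and e have no common successor.
(b): fails — R01 and R04 but 1 and 4 have no common successor.
(c): fails — R31 and R31 but 1 and 1 have no common successor.
(d): fails — Rw2w4 and Rw2w2 but w4 and w2 have no common successor.
(e): ✓.
Valid on: (e).

(e)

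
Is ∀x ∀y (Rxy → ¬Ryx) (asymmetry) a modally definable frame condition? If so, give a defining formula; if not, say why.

If a class were modally definable it would be closed under surjective bounded morphisms (Goldblatt–Thomason).
The 3-cycle (worlds w0,w1,w2 with w0→w1→w2→w0) is asymmetric. Mapping every world to a single reflexive point • is a surjective bounded morphism, and the reflexive point is not asymmetric (R•• but asymmetry requires ¬R••).
Hence asymmetry is not modally definable.

Not modally definable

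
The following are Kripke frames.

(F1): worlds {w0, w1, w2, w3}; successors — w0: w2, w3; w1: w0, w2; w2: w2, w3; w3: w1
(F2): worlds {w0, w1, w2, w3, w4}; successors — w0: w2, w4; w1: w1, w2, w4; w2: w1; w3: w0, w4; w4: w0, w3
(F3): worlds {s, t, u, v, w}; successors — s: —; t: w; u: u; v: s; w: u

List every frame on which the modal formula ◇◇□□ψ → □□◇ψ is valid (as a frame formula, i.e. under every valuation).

The schema corresponds to a generalized confluence (Geach) condition: ∀x ∀y ∀z ((xR²y ∧ xR²z) → ∃w (yR²w ∧ zRw)).
(F1): fails — w0R²w1, w0R²w3 but no w with w1R²w and w3Rw.
(F2): fails — w0R²w0, w0R²w0 but no w with w0R²w and w0Rw.
(F3): ✓.
Valid on: (F3).

(F3)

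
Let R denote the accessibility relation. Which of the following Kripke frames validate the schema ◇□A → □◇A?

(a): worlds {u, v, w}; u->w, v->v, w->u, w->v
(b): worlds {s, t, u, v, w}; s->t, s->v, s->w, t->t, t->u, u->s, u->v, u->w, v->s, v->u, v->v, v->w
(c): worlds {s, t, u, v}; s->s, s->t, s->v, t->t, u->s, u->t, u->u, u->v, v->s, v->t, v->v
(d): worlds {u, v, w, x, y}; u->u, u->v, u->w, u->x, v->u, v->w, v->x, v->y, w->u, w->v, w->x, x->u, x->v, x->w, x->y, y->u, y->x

Frame correspondent (Sahlqvist): ∀x ∀y ∀z (Rxy ∧ Rxz → ∃w (Ryw ∧ Rzw)) — i.e. convergence.
(a): fails — Rwu and Rwv but u and v have no common successor.
(b): fails — Rsv and Rsw but v and w have no common successor.
(c): satisfies the condition.
(d): satisfies the condition.
Valid on: (c), (d).

(c), (d)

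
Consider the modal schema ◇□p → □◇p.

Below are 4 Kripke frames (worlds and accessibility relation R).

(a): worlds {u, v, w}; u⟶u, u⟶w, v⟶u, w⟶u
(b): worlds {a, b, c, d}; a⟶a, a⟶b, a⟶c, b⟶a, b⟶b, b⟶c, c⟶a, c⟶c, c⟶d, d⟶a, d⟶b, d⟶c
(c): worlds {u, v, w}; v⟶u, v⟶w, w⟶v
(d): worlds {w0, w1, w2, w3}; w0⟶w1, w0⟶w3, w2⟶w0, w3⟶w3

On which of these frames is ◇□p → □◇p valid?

(a), (b)

The schema corresponds to convergence: ∀x ∀y ∀z (Rxy ∧ Rxz → ∃w (Ryw ∧ Rzw)).
(a): satisfies the condition.
(b): satisfies the condition.
(c): fails — Rvu and Rvu but u and u have no common successor.
(d): fails — Rw0w1 and Rw0w1 but w1 and w1 have no common successor.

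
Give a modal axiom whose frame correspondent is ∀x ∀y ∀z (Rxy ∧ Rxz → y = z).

◇p → □p

A defining formula is ◇p → □p (the CD axiom).
Suppose ◇p→□p is valid. Take Rxy, Rxz and set V(p)={y}. Then ◇p at x, so □p at x, so p at z, i.e. z=y.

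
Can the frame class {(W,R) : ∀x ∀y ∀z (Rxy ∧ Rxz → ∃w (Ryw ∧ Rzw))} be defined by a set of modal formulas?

Yes: it is convergence, defined by the .2 schema ◇□p → □◇p.
Suppose ◇□p→□◇p is valid. Take Rxy, Rxz and set V(p)={w : Ryw}. Then □p at y so ◇□p at x, so □◇p at x, so ◇p at z, giving w with Rzw and Ryw.

Definable; ◇□p → □◇p defines it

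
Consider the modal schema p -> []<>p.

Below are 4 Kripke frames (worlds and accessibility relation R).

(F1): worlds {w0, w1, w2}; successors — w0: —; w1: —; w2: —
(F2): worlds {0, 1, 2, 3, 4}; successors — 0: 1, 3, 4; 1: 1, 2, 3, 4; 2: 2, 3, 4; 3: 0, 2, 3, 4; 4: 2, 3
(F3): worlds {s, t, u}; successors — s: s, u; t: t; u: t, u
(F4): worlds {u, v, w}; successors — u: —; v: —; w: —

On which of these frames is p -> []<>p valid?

(F1), (F4)

This is the axiom for symmetry; its first-order frame correspondent is forall x forall y (Rxy -> Ryx).
(F1): ✓.
(F2): fails — R12 but not R21.
(F3): fails — Rut but not Rtu.
(F4): ✓.
Valid on: (F1), (F4).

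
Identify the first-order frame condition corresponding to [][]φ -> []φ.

Suppose □□φ→□φ is valid. Take Rxy and set V(φ)={w : xR²w}. Then □□φ at x, so □φ at x, so φ at y, i.e. ∃z(Rxz∧Rzy).

Density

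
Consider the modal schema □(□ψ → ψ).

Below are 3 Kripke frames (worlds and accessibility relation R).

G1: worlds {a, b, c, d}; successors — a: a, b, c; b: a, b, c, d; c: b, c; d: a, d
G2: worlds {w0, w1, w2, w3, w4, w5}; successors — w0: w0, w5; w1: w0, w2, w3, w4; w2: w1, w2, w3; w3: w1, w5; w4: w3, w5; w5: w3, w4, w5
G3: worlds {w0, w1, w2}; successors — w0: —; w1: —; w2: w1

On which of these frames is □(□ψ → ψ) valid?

Frame correspondent (Sahlqvist): ∀x ∀y (Rxy → Ryy) — i.e. shift-reflexivity.
G1: satisfies the condition.
G2: fails — Rw3w1 but not Rw1w1.
G3: fails — Rw2w1 but not Rw1w1.
Valid on: G1.

G1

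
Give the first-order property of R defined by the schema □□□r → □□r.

∀x ∀z (xR²z → ∃w (xR³w ∧ z = w))

This is a Sahlqvist (Geach-type) schema ◇^0□^3r → □^2◇^0r.
Minimal-valuation argument: fix x; take any y with xR^0y and any z with xR^2z. Set V(r) to the set of worlds R-reachable from y in exactly 3 steps. Then □^3r holds at y, so the antecedent holds at x; validity forces ◇^0r at z, giving a w with zR^0w and yR^3w.
First-order correspondent: ∀x ∀z (xR²z → ∃w (xR³w ∧ z = w)).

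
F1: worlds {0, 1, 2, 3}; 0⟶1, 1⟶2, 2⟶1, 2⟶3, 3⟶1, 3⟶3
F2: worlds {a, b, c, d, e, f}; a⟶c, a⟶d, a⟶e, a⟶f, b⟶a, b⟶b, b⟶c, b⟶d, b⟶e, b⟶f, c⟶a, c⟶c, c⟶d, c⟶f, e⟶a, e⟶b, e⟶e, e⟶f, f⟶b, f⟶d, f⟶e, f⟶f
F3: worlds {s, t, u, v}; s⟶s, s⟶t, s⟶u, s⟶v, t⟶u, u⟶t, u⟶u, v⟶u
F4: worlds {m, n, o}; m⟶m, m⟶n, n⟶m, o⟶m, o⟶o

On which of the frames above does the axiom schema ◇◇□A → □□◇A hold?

The schema corresponds to a generalized confluence (Geach) condition: ∀x ∀y ∀z ((xR²y ∧ xR²z) → ∃w (yRw ∧ zRw)).
F1: fails — 1R²1, 1R²3 but no w with 1Rw and 3Rw.
F2: fails — aR²a, aR²d but no w with aRw and dRw.
F3: ✓.
F4: ✓.
Valid on: F3, F4.

F3, F4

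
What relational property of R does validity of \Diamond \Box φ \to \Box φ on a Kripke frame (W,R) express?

This schema is equivalent to the 5 axiom ◇φ → □◇φ.
It corresponds to the Euclidean property: \forall x \forall y \forall z (Rxy \wedge Rxz \to Ryz).

the Euclidean property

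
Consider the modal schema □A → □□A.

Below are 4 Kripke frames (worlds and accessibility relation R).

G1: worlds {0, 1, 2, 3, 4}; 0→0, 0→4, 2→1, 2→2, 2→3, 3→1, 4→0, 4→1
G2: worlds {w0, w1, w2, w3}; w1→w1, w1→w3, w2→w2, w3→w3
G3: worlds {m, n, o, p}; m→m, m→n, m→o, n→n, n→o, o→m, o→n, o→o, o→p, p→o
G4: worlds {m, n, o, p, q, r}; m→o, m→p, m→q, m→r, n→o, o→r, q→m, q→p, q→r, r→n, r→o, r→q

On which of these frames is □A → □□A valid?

This is the axiom for transitivity; its first-order frame correspondent is ∀x ∀y ∀z (Rxy ∧ Ryz → Rxz).
G1: fails — R04 and R41 but not R01.
G2: condition met.
G3: fails — Rno and Rom but not Rnm.
G4: fails — Rmr and Rrn but not Rmn.
Valid on: G2.

G2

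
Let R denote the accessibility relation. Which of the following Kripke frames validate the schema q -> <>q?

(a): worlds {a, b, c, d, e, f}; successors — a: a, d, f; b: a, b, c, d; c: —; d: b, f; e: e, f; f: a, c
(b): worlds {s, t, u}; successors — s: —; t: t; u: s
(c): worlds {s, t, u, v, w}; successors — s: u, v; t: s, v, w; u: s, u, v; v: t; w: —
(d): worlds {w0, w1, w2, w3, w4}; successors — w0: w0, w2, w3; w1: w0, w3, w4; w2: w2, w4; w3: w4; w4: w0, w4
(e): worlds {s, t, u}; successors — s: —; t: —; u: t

Frame correspondent (Sahlqvist): forall x Rxx — i.e. reflexivity.
(a): fails — world c does not see itself.
(b): fails — world s does not see itself.
(c): fails — world s does not see itself.
(d): fails — world w1 does not see itself.
(e): fails — world s does not see itself.
Valid on no frame.

none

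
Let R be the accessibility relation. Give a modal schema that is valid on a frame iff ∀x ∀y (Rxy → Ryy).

□(□ψ → ψ)

The condition is shift-reflexivity. The T□ schema □(□ψ → ψ) defines it.
Suppose □(□ψ→ψ) is valid. Take Rxy and set V(ψ)={w : Ryw}. Then at y, □ψ holds; since □(□ψ→ψ) at x, □ψ→ψ at y, so ψ at y, i.e. Ryy.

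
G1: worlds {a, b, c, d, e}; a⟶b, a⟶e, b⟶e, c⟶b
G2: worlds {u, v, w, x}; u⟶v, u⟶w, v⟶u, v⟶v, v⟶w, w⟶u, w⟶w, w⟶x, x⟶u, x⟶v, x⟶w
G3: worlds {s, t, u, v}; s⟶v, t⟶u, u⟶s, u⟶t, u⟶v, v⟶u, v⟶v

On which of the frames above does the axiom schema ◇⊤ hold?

The schema corresponds to seriality: ∀x ∃y Rxy.
G1: fails — world d has no successor.
G2: holds.
G3: holds.
Valid on: G2, G3.

G2, G3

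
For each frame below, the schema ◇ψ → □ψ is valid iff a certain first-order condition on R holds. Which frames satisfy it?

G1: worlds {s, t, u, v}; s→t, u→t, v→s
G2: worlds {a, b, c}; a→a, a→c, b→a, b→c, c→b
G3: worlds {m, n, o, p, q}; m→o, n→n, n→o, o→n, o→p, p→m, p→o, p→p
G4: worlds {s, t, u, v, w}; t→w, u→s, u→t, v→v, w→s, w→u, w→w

This is the axiom for partial functionality; its first-order frame correspondent is ∀x ∀y ∀z (Rxy ∧ Rxz → y = z).
G1: satisfies the condition.
G2: fails — a sees both a and c.
G3: fails — n sees both n and o.
G4: fails — u sees both s and t.

G1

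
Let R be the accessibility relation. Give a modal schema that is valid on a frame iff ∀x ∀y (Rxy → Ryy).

□(□s → s)

A defining formula is □(□s → s) (the T□ axiom).
Suppose □(□s→s) is valid. Take Rxy and set V(s)={w : Ryw}. Then at y, □s holds; since □(□s→s) at x, □s→s at y, so s at y, i.e. Ryy.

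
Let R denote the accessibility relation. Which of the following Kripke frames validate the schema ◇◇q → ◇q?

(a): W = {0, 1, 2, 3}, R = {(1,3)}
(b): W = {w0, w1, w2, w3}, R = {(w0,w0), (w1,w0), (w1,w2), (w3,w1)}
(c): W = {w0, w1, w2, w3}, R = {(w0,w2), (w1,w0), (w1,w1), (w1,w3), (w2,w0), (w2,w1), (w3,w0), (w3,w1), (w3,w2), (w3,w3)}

This is the axiom for transitivity; its first-order frame correspondent is ∀x ∀y ∀z (Rxy ∧ Ryz → Rxz).
(a): ✓.
(b): fails — Rw3w1 and Rw1w2 but not Rw3w2.
(c): fails — Rw1w0 and Rw0w2 but not Rw1w2.
Valid on: (a).

(a)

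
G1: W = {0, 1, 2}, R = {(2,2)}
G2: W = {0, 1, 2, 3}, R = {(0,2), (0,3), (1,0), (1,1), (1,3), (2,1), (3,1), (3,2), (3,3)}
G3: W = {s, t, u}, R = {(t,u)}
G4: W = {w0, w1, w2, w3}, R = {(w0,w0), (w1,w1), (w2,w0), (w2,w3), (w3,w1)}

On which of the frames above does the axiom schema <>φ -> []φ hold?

This is the axiom for partial functionality; its first-order frame correspondent is forall x forall y forall z (Rxy & Rxz -> y = z).
G1: ✓.
G2: fails — 0 sees both 2 and 3.
G3: ✓.
G4: fails — w2 sees both w0 and w3.

G1, G3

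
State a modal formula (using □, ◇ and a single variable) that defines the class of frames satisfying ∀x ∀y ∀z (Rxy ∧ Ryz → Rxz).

This is transitivity; the standard corresponding axiom is 4: □p → □□p.
Suppose □p→□□p is valid. Take Rxy, Ryz and set V(p)={w : Rxw}. Then □p at x, so □□p at x, so □p at y, so p at z, i.e. Rxz.

□p → □□p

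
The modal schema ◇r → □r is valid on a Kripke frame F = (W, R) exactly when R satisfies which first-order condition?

Suppose ◇r→□r is valid. Take Rxy, Rxz and set V(r)={y}. Then ◇r at x, so □r at x, so r at z, i.e. z=y.

partial functionality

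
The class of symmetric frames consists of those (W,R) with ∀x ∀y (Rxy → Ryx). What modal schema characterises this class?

The condition is symmetry. The B schema ψ → □◇ψ defines it.
Suppose ψ→□◇ψ is valid. Take Rxy and set V(ψ)={x}. Then ψ at x, so □◇ψ at x, so ◇ψ at y, so some z with Ryz has ψ; z=x, i.e. Ryx.

ψ → □◇ψ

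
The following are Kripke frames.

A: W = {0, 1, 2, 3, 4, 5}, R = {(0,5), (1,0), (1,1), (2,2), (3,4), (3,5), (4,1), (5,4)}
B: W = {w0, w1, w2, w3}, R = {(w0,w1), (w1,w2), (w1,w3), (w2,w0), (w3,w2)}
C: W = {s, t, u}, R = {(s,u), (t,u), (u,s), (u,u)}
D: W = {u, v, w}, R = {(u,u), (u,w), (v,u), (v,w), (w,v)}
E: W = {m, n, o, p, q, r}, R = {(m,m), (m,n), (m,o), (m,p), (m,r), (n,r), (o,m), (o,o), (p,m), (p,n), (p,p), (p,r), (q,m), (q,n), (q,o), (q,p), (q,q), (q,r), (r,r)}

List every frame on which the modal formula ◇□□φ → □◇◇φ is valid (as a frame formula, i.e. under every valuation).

This is the axiom for a generalized confluence (Geach) condition; its first-order frame correspondent is ∀x ∀y ∀z ((xRy ∧ xRz) → ∃w (yR²w ∧ zR²w)).
A: fails — 1R0, 1R1 but no w with 0R²w and 1R²w.
B: fails — w1Rw2, w1Rw3 but no w with w2R²w and w3R²w.
C: condition met.
D: condition met.
E: condition met.
Valid on: C, D, E.

C, D, E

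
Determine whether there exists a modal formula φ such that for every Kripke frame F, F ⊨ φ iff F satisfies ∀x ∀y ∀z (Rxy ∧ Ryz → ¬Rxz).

Not definable by any modal formula

Any modally definable frame class is closed under surjective bounded morphisms.
The 7-cycle (worlds 0,1,2,3,4,5,6 with 0→1→2→3→4→5→6→0) is intransitive. Mapping every world to a single reflexive point • is a surjective bounded morphism; the reflexive point is not intransitive (R••∧R•• but R••).
So the class is not modally definable.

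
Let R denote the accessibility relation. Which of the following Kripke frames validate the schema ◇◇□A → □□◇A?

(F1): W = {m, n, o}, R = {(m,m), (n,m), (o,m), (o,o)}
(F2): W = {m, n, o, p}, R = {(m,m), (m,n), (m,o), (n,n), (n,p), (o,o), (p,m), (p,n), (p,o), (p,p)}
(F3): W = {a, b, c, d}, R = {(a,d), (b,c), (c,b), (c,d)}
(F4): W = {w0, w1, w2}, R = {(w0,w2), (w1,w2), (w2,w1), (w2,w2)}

(F1), (F4)

Frame correspondent (Sahlqvist): ∀x ∀y ∀z ((xR²y ∧ xR²z) → ∃w (yRw ∧ zRw)) — i.e. a generalized confluence (Geach) condition.
(F1): holds.
(F2): fails — mR²n, mR²o but no w with nRw and oRw.
(F3): fails — bR²b, bR²d but no w with bRw and dRw.
(F4): holds.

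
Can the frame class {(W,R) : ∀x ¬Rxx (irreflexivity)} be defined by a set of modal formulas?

If a class were modally definable it would be closed under surjective bounded morphisms (Goldblatt–Thomason).
The 2-cycle (worlds a,b with a→b→a) is irreflexive, and the map sending every world to a single reflexive point • is a surjective bounded morphism (forth: every edge maps to (•,•); back: every world has a successor). So any modal formula valid on the 2-cycle is also valid on the reflexive point, which is not irreflexive.
So the class is not modally definable.

Not modally definable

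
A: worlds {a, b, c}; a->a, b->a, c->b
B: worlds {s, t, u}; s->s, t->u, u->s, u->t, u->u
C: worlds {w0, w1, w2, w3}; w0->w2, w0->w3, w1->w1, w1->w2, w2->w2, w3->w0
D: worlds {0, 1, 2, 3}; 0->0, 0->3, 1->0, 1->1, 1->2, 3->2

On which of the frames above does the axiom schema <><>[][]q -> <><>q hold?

A, B, C

This is the axiom for a generalized confluence (Geach) condition; its first-order frame correspondent is forall x forall y (x R^2 y -> exists w (y R^2 w & x R^2 w)).
A: ✓.
B: ✓.
C: ✓.
D: fails — 0R²2 but no w with 2R²w and 0R²w.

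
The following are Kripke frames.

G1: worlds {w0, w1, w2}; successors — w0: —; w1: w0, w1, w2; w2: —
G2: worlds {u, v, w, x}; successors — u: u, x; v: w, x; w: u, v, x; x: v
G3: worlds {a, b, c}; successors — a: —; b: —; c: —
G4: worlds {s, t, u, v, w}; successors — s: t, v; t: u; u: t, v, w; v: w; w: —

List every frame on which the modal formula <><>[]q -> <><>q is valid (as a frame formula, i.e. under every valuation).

G3

This is the axiom for a generalized confluence (Geach) condition; its first-order frame correspondent is forall x forall y (x R^2 y -> exists w (yRw & x R^2 w)).
G1: fails — w1R²w0 but no w with w0Rw and w1R²w.
G2: fails — xR²x but no t with xRt and xR²t.
G3: condition met.
G4: fails — sR²w but no w* with wRw* and sR²w*.
Valid on: G3.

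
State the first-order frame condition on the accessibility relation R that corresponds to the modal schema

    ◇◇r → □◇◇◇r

∀x ∀y ∀z ((xR²y ∧ xRz) → ∃w (y = w ∧ zR³w))

This is a Sahlqvist (Geach-type) schema ◇^2□^0r → □^1◇^3r.
Minimal-valuation argument: fix x; take any y with xR^2y and any z with xR^1z. Set V(r) to the set of worlds R-reachable from y in exactly 0 steps. Then □^0r holds at y, so the antecedent holds at x; validity forces ◇^3r at z, giving a w with zR^3w and yR^0w.
First-order correspondent: ∀x ∀y ∀z ((xR²y ∧ xRz) → ∃w (y = w ∧ zR³w)).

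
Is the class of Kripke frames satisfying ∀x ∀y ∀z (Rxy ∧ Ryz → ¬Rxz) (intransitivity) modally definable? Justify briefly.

No

Modal frame validity is preserved under surjective bounded morphisms.
The 5-cycle (worlds 0,1,2,3,4 with 0→1→2→3→4→0) is intransitive. Mapping every world to a single reflexive point • is a surjective bounded morphism; the reflexive point is not intransitive (R••∧R•• but R••).
So the class is not modally definable.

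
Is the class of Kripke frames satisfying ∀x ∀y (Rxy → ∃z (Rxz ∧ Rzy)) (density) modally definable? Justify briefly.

Yes: it is density, defined by the C4 schema □□q → □q.
Suppose □□q→□q is valid. Take Rxy and set V(q)={w : xR²w}. Then □□q at x, so □q at x, so q at y, i.e. ∃z(Rxz∧Rzy).

Yes, by □□q → □q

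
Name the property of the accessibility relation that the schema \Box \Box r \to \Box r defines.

This schema is the C4 axiom.
Its frame correspondent is density — \forall x \forall y (Rxy \to \exists z (Rxz \wedge Rzy)).

Density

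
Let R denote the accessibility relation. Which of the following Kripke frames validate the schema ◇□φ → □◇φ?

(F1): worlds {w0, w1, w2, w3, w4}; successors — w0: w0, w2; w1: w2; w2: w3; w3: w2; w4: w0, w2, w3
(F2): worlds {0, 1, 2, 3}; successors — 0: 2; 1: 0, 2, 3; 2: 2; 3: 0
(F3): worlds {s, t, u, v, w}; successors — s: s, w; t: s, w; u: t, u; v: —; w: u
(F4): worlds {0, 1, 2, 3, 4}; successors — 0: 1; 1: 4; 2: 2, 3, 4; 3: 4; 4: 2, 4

(F4)

Frame correspondent (Sahlqvist): ∀x ∀y ∀z (Rxy ∧ Rxz → ∃w (Ryw ∧ Rzw)) — i.e. convergence.
(F1): fails — Rw0w2 and Rw0w0 but w2 and w0 have no common successor.
(F2): fails — R10 and R13 but 0 and 3 have no common successor.
(F3): fails — Rsw and Rss but w and s have no common successor.
(F4): holds.
Valid on: (F4).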